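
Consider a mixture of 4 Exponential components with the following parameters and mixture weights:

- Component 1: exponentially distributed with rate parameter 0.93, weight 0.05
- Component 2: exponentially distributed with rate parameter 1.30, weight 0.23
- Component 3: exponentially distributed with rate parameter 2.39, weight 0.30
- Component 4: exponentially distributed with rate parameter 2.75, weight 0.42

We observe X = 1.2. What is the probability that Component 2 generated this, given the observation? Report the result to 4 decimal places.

0.3893

By Bayes' theorem, P(k | x) = P(Z=k) f_k(x) / Σ_j P(Z=j) f_j(x).
Component likelihoods at x = 1.2:
  L_1 = 0.93·e^(−0.93·1.2) = 0.93·e^(−1.1160) = 0.304656
  L_2 = 1.30·e^(−1.30·1.2) = 1.30·e^(−1.5600) = 0.273177
  L_3 = 2.39·e^(−2.39·1.2) = 2.39·e^(−2.8680) = 0.135782
  L_4 = 2.75·e^(−2.75·1.2) = 2.75·e^(−3.3000) = 0.101429
Multiply by the mixture weights:
  P(Z=1)·L_1 = 0.05 × 0.304656 = 0.0152328
  P(Z=2)·L_2 = 0.23 × 0.273177 = 0.0628307
  P(Z=3)·L_3 = 0.30 × 0.135782 = 0.0407345
  P(Z=4)·L_4 = 0.42 × 0.101429 = 0.0426001
Normaliser: 0.0152328 + 0.0628307 + 0.0407345 + 0.0426001 = 0.161398
P(Component 2 | 1.2) = 0.0628307 / 0.161398 ≈ 0.3893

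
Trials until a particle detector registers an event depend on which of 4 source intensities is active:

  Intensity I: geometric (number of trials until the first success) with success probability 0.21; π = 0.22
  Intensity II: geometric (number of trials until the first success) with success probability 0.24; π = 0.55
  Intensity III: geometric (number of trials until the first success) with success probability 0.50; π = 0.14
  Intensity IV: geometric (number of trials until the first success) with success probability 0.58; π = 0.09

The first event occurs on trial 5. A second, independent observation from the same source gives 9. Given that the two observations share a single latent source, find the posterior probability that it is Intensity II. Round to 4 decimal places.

0.6687

Posterior ∝ prior × likelihood, so P(k | x) ∝ w_k f_k(x); normalise over all components.
Since both observations come from the same component, the likelihood for component k is f_k(x₁)·f_k(x₂).
  p_I = [0.21·(1−0.21)^4 = 0.21·0.389501 = 0.0817952] × [0.0318593] = 0.00260594
  p_II = [0.24·(1−0.24)^4 = 0.24·0.333622 = 0.0800692] × [0.0267128] = 0.00213888
  p_III = [0.50·(1−0.50)^4 = 0.50·0.0625 = 0.03125] × [0.00195312] = 6.10352e-05
  p_IV = [0.58·(1−0.58)^4 = 0.58·0.031117 = 0.0180478] × [0.000561594] = 1.01356e-05
Weight by the priors:
  w_I·p_I = 0.22 × 0.00260594 = 0.000573306
  w_II·p_II = 0.55 × 0.00213888 = 0.00117638
  w_III·p_III = 0.14 × 6.10352e-05 = 8.54492e-06
  w_IV·p_IV = 0.09 × 1.01356e-05 = 9.122e-07
Normaliser: 0.000573306 + 0.00117638 + 8.54492e-06 + 9.122e-07 = 0.00175914
P(Intensity II | x₁, x₂) = 0.00117638 / 0.00175914 ≈ 0.6687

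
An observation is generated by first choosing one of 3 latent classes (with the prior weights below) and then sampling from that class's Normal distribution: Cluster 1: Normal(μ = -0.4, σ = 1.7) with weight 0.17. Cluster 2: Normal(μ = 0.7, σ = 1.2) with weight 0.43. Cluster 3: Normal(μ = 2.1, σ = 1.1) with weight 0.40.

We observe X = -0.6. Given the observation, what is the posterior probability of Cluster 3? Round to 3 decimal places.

0.057

By Bayes' theorem, P(k | x) = π_k f_k(x) / Σ_j π_j f_j(x).
Component likelihoods at x = -0.6:
  p_1 = (1/(1.7·√(2π)))·exp(−(-0.6−-0.4)²/(2·1.7²)) = 0.234672·exp(-0.00692) = 0.233054
  p_2 = (1/(1.2·√(2π)))·exp(−(-0.6−0.7)²/(2·1.2²)) = 0.332452·exp(-0.58681) = 0.184877
  p_3 = (1/(1.1·√(2π)))·exp(−(-0.6−2.1)²/(2·1.1²)) = 0.362675·exp(-3.01240) = 0.0178341
Unnormalised posteriors:
  π_1·p_1 = 0.17 × 0.233054 = 0.0396191
  π_2·p_2 = 0.43 × 0.184877 = 0.079497
  π_3·p_3 = 0.40 × 0.0178341 = 0.00713362
Denominator: 0.0396191 + 0.079497 + 0.00713362 = 0.12625
So the posterior for Cluster 3 is 0.00713362 / 0.12625 ≈ 0.057.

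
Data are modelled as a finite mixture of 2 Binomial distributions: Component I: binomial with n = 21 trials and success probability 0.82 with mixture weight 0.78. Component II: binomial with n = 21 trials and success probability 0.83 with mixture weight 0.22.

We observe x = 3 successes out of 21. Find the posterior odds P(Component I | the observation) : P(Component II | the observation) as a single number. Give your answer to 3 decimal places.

9.565

Only the two components matter; the odds are (P(Z=i) f_i(x)) / (P(Z=j) f_j(x)).
Binomial probabilities:
  p_I = C(21,3)·0.82^3·0.18^18 = 1330·0.551368·3.93464e-14 = 2.88535e-11
  p_II = C(21,3)·0.83^3·0.17^18 = 1330·0.571787·1.40631e-14 = 1.06946e-11
Odds = (0.78/0.22) × (2.88535e-11/1.06946e-11) = 3.54545 × 2.69794 ≈ 9.565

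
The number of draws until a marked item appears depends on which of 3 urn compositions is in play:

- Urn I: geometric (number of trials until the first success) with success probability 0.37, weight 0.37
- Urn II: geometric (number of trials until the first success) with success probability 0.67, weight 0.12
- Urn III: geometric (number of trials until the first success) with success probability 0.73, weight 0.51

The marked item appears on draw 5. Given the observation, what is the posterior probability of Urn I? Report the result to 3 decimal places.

0.880

Posterior ∝ prior × likelihood, so P(k | x) ∝ P(Z=k) f_k(x); normalise over all components.
Evaluate each component's likelihood at the observed value:
  p_I = 0.058286
  p_II = 0.00794567
  p_III = 0.00387952
Prior × likelihood for each component:
  P(Z=I)·p_I = 0.37 × 0.058286 = 0.0215658
  P(Z=II)·p_II = 0.12 × 0.00794567 = 0.00095348
  P(Z=III)·p_III = 0.51 × 0.00387952 = 0.00197855
Denominator: 0.0215658 + 0.00095348 + 0.00197855 = 0.0244978
P(Urn I | 5) ≈ 0.880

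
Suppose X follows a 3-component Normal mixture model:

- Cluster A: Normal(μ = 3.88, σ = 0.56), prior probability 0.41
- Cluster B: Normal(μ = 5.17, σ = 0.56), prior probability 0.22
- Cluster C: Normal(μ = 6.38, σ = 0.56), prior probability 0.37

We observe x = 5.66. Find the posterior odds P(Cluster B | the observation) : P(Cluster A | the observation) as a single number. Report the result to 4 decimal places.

Posterior odds = (π_i f_i(x)) / (π_j f_j(x)); the normalising sum cancels.
Component likelihoods at x = 5.66:
  L_A = (1/(0.56·√(2π)))·exp(−(5.66−3.88)²/(2·0.56²)) = 0.712397·exp(-5.05166) = 0.00455842
  L_B = (1/(0.56·√(2π)))·exp(−(5.66−5.17)²/(2·0.56²)) = 0.712397·exp(-0.38281) = 0.485812
  L_C = (1/(0.56·√(2π)))·exp(−(5.66−6.38)²/(2·0.56²)) = 0.712397·exp(-0.82653) = 0.31172
Odds = (0.22/0.41) × (0.485812/0.00455842) = 0.536585 × 106.575 ≈ 57.1864

57.1864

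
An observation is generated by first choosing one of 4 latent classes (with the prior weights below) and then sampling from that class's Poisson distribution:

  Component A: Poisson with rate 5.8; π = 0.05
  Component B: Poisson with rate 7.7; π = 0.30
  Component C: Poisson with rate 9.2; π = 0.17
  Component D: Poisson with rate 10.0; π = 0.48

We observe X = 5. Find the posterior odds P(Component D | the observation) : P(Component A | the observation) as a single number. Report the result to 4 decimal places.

2.1933

The posterior odds equal the prior odds times the likelihood ratio: (P(Z=i)/P(Z=j))·(f_i(x)/f_j(x)).
Component likelihoods at x = 5:
  p_A = 0.165596
  p_B = 0.102142
  p_C = 0.0554943
  p_D = 0.0378333
Odds = (0.48/0.05) × (0.0378333/0.165596) = 9.6 × 0.228467 ≈ 2.1933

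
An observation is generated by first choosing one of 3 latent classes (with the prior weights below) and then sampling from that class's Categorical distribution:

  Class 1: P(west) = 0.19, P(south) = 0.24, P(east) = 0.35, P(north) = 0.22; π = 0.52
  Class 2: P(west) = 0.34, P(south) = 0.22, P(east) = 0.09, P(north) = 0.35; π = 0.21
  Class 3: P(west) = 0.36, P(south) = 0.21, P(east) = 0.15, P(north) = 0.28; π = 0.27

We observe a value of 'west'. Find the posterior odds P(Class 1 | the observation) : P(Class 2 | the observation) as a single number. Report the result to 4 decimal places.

1.3838

The posterior odds equal the prior odds times the likelihood ratio: (w_i/w_j)·(f_i(x)/f_j(x)).
Evaluate each component's likelihood at the observed value:
  L_1 = P(west | comp) = 0.19
  L_2 = P(west | comp) = 0.34
  L_3 = P(west | comp) = 0.36
0.0988 / 0.0714 ≈ 1.3838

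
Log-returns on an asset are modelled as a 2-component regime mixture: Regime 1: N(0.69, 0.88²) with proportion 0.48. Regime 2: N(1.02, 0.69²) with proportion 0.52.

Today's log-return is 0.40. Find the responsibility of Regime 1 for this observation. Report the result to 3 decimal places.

By Bayes' theorem, P(k | x) = π_k f_k(x) / Σ_j π_j f_j(x).
Evaluate each component's likelihood at the observed value:
  L_1 = 0.429383
  L_2 = 0.386134
Weight by the priors:
  π_1·L_1 = 0.48 × 0.429383 = 0.206104
  π_2·L_2 = 0.52 × 0.386134 = 0.20079
Sum: 0.206104 + 0.20079 = 0.406894
So the posterior for Regime 1 is 0.206104 / 0.406894 ≈ 0.507.

0.507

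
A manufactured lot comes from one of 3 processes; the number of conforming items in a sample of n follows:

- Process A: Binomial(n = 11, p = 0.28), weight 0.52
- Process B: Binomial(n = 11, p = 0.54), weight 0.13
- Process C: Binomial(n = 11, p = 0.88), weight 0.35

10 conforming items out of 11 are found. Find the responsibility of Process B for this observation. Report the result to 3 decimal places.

0.011

Apply Bayes' rule: the posterior for each component is proportional to its prior times its likelihood at x.
Component likelihoods at x = 10 conforming items out of 11:
  p_A = C(11,10)·0.28^10·0.72^1 = 11·2.96197e-06·0.72 = 2.34588e-05
  p_B = C(11,10)·0.54^10·0.46^1 = 11·0.00210833·0.46 = 0.0106681
  p_C = C(11,10)·0.88^10·0.12^1 = 11·0.278501·0.12 = 0.367621
Unnormalised posteriors:
  π_A·p_A = 0.52 × 2.34588e-05 = 1.21986e-05
  π_B·p_B = 0.13 × 0.0106681 = 0.00138686
  π_C·p_C = 0.35 × 0.367621 = 0.128667
Denominator: 1.21986e-05 + 0.00138686 + 0.128667 = 0.130067
So the posterior for Process B is 0.00138686 / 0.130067 ≈ 0.011.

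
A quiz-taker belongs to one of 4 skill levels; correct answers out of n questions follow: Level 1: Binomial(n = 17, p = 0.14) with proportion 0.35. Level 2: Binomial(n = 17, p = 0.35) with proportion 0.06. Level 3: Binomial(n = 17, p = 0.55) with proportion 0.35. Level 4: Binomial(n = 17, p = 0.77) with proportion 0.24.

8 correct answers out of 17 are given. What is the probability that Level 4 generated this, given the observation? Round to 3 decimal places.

0.021

The responsibility of component k is P(Z=k) f_k(x) divided by Σ_j P(Z=j) f_j(x).
Component likelihoods at x = 8 correct answers out of 17:
  f_1 = 0.000923199
  f_2 = 0.113383
  f_3 = 0.154028
  f_4 = 0.0054108
Multiply by the mixture weights:
  P(Z=1)·f_1 = 0.35 × 0.000923199 = 0.00032312
  P(Z=2)·f_2 = 0.06 × 0.113383 = 0.006803
  P(Z=3)·f_3 = 0.35 × 0.154028 = 0.0539097
  P(Z=4)·f_4 = 0.24 × 0.0054108 = 0.00129859
Sum: 0.00032312 + 0.006803 + 0.0539097 + 0.00129859 = 0.0623344
P(Level 4 | the observation) = 0.00129859 / 0.0623344 ≈ 0.021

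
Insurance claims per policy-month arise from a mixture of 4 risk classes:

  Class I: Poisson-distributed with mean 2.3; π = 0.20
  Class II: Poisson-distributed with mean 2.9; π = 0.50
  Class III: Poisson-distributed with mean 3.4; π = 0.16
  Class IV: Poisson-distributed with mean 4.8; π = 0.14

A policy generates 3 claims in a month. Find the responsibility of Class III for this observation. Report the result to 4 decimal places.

Posterior ∝ prior × likelihood, so P(k | x) ∝ w_k f_k(x); normalise over all components.
Poisson probabilities:
  L_I = 0.203308
  L_II = 0.22366
  L_III = 0.218617
  L_IV = 0.151691
Weight by the priors:
  w_I·L_I = 0.20 × 0.203308 = 0.0406616
  w_II·L_II = 0.50 × 0.22366 = 0.11183
  w_III·L_III = 0.16 × 0.218617 = 0.0349787
  w_IV·L_IV = 0.14 × 0.151691 = 0.0212367
Denominator: 0.0406616 + 0.11183 + 0.0349787 + 0.0212367 = 0.208707
P(Class III | the observation) = 0.0349787 / 0.208707 ≈ 0.1676

0.1676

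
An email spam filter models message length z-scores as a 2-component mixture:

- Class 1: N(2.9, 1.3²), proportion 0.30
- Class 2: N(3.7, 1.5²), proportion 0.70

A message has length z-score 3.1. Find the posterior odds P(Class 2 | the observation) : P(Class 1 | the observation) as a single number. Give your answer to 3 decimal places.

Only the two components matter; the odds are (π_i f_i(x)) / (π_j f_j(x)).
Normal densities:
  f_1 = 0.303268
  f_2 = 0.245513
0.171859 / 0.0909805 ≈ 1.889

1.889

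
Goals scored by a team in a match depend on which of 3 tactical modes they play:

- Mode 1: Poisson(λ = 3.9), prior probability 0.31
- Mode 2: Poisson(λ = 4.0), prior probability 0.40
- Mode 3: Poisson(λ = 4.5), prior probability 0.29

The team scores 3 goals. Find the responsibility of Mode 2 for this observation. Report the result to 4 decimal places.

0.4132

The responsibility of component k is w_k f_k(x) divided by Σ_j w_j f_j(x).
Component likelihoods at x = 3 goals:
  L_1 = 0.200122
  L_2 = 0.195367
  L_3 = 0.168718
Unnormalised posteriors:
  w_1·L_1 = 0.31 × 0.200122 = 0.0620377
  w_2·L_2 = 0.40 × 0.195367 = 0.0781467
  w_3·L_3 = 0.29 × 0.168718 = 0.0489282
Sum: 0.0620377 + 0.0781467 + 0.0489282 = 0.189113
P(Mode 2 | the observation) ≈ 0.4132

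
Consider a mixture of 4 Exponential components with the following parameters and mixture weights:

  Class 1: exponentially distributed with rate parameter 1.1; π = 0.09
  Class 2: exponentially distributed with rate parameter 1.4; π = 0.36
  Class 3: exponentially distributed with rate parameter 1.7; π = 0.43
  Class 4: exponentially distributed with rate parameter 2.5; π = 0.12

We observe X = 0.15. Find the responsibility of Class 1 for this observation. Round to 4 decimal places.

Apply Bayes' rule: the posterior for each component is proportional to its prior times its likelihood at x.
Exponential densities:
  f_1 = 0.932683
  f_2 = 1.13482
  f_3 = 1.31736
  f_4 = 1.71822
Prior × likelihood for each component:
  π_1·f_1 = 0.09 × 0.932683 = 0.0839415
  π_2·f_2 = 0.36 × 1.13482 = 0.408534
  π_3·f_3 = 0.43 × 1.31736 = 0.566464
  π_4·f_4 = 0.12 × 1.71822 = 0.206187
Sum: 0.0839415 + 0.408534 + 0.566464 + 0.206187 = 1.26513
So the posterior for Class 1 is 0.0839415 / 1.26513 ≈ 0.0664.

0.0664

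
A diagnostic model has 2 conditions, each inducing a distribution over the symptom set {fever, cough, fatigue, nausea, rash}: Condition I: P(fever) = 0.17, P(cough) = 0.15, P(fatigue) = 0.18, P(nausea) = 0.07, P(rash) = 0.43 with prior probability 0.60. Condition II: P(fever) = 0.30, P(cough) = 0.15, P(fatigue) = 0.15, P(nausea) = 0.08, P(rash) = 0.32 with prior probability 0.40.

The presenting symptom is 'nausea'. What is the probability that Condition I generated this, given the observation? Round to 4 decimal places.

0.5676

P(component k | x) = P(Z=k)·f_k(x) / marginal(x), where marginal(x) = Σ_j P(Z=j)·f_j(x).
Evaluate each component's likelihood at the observed value:
  L_I = P(nausea | comp) = 0.07
  L_II = P(nausea | comp) = 0.08
Prior × likelihood for each component:
  P(Z=I)·L_I = 0.60 × 0.07 = 0.042
  P(Z=II)·L_II = 0.40 × 0.08 = 0.032
Denominator: 0.042 + 0.032 = 0.074
So the posterior for Condition I is 0.042 / 0.074 ≈ 0.5676.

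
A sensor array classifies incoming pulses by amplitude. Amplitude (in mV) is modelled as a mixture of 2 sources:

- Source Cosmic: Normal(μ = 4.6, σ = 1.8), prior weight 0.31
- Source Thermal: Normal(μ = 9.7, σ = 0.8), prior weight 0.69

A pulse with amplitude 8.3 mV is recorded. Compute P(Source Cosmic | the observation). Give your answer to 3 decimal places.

Apply Bayes' rule: the posterior for each component is proportional to its prior times its likelihood at x.
Component likelihoods at x = 8.3 mV:
  f_Cosmic = 0.0267993
  f_Thermal = 0.107847
Multiply by the mixture weights:
  π_Cosmic·f_Cosmic = 0.31 × 0.0267993 = 0.00830778
  π_Thermal·f_Thermal = 0.69 × 0.107847 = 0.0744142
Denominator: 0.00830778 + 0.0744142 = 0.082722
P(Source Cosmic | 8.3 mV) = 0.00830778 / 0.082722 ≈ 0.100

0.100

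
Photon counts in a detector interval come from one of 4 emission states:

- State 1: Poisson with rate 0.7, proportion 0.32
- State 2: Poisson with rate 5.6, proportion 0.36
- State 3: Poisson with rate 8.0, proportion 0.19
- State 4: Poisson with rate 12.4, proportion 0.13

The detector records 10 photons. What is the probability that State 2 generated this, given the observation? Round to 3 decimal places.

P(component k | x) = π_k·f_k(x) / marginal(x), where marginal(x) = Σ_j π_j·f_j(x).
Poisson probabilities:
  L_1 = 3.86555e-09
  L_2 = 0.0309078
  L_3 = 0.0992615
  L_4 = 0.0975444
Multiply by the mixture weights:
  π_1·L_1 = 0.32 × 3.86555e-09 = 1.23698e-09
  π_2·L_2 = 0.36 × 0.0309078 = 0.0111268
  π_3·L_3 = 0.19 × 0.0992615 = 0.0188597
  π_4·L_4 = 0.13 × 0.0975444 = 0.0126808
Normaliser: 1.23698e-09 + 0.0111268 + 0.0188597 + 0.0126808 = 0.0426673
P(State 2 | data) = 0.0111268 / 0.0426673 ≈ 0.261

0.261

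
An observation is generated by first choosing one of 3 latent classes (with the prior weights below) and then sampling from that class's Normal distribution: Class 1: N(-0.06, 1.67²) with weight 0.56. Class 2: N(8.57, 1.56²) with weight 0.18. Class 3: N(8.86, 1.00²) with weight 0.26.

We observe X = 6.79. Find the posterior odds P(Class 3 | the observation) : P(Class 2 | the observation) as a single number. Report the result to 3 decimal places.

Only the two components matter; the odds are (π_i f_i(x)) / (π_j f_j(x)).
Evaluate each component's likelihood at the observed value:
  L_1 = 5.30578e-05
  L_2 = 0.133375
  L_3 = 0.0468226
0.0121739 / 0.0240074 ≈ 0.507

0.507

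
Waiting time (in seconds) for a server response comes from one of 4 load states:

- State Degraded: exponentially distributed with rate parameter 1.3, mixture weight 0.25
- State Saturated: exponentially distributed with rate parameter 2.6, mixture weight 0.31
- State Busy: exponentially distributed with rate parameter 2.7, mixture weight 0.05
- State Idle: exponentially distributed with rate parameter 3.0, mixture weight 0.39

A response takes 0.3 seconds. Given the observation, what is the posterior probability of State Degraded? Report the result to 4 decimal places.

Apply Bayes' rule: the posterior for each component is proportional to its prior times its likelihood at x.
Component likelihoods at x = 0.3 seconds:
  f_Degraded = 1.3·e^(−1.3·0.3) = 1.3·e^(−0.3900) = 0.880174
  f_Saturated = 2.6·e^(−2.6·0.3) = 2.6·e^(−0.7800) = 1.19186
  f_Busy = 2.7·e^(−2.7·0.3) = 2.7·e^(−0.8100) = 1.20112
  f_Idle = 3.0·e^(−3.0·0.3) = 3.0·e^(−0.9000) = 1.21971
Unnormalised posteriors:
  w_Degraded·f_Degraded = 0.25 × 0.880174 = 0.220043
  w_Saturated·f_Saturated = 0.31 × 1.19186 = 0.369475
  w_Busy·f_Busy = 0.05 × 1.20112 = 0.0600558
  w_Idle·f_Idle = 0.39 × 1.21971 = 0.475687
Evidence: 0.220043 + 0.369475 + 0.0600558 + 0.475687 = 1.12526
So the posterior for State Degraded is 0.220043 / 1.12526 ≈ 0.1955.

0.1955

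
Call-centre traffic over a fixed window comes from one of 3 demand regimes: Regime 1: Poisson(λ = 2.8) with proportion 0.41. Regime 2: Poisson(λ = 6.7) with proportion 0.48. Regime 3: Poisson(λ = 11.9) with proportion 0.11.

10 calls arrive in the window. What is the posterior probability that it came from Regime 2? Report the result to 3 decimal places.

P(component k | x) = π_k·f_k(x) / marginal(x), where marginal(x) = Σ_j π_j·f_j(x).
Poisson probabilities:
  f_1 = e^(−2.8)·2.8^10/10! = 0.000496355
  f_2 = e^(−6.7)·6.7^10/10! = 0.0618318
  f_3 = e^(−11.9)·11.9^10/10! = 0.106562
Weight by the priors:
  π_1·f_1 = 0.41 × 0.000496355 = 0.000203506
  π_2·f_2 = 0.48 × 0.0618318 = 0.0296793
  π_3·f_3 = 0.11 × 0.106562 = 0.0117218
Evidence: 0.000203506 + 0.0296793 + 0.0117218 = 0.0416046
So the posterior for Regime 2 is 0.0296793 / 0.0416046 ≈ 0.713.

0.713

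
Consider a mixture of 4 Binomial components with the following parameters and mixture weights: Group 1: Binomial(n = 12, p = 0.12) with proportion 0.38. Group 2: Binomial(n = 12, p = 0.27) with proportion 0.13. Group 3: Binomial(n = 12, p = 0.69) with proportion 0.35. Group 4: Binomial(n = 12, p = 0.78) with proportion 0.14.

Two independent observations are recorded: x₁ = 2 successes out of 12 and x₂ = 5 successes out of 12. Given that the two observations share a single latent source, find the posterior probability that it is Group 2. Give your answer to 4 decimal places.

0.8058

P(component k | x) = w_k·f_k(x) / marginal(x), where marginal(x) = Σ_j w_j·f_j(x).
Since both observations come from the same component, the likelihood for component k is f_k(x₁)·f_k(x₂).
  f_1 = [0.264687] × [0.00805397] = 0.00213178
  f_2 = [0.206776] × [0.125546] = 0.02596
  f_3 = [0.000257549] × [0.0340802] = 8.77731e-06
  f_4 = [1.0665e-05] × [0.0057037] = 6.08299e-08
Unnormalised posteriors:
  w_1·f_1 = 0.38 × 0.00213178 = 0.000810078
  w_2·f_2 = 0.13 × 0.02596 = 0.0033748
  w_3·f_3 = 0.35 × 8.77731e-06 = 3.07206e-06
  w_4·f_4 = 0.14 × 6.08299e-08 = 8.51618e-09
Normaliser: 0.000810078 + 0.0033748 + 3.07206e-06 + 8.51618e-09 = 0.00418795
P(Group 2 | data) ≈ 0.8058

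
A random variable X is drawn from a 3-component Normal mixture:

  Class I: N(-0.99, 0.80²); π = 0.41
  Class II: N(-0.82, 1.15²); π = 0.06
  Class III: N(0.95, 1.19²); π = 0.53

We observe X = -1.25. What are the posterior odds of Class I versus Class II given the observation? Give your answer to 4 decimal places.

Since P(k|x) ∝ π_k f_k(x), the posterior odds are π_i f_i(x) / (π_j f_j(x)).
Evaluate each component's likelihood at the observed value:
  p_I = 0.473025
  p_II = 0.323484
  p_III = 0.0607001
0.19394 / 0.019409 ≈ 9.9923

9.9923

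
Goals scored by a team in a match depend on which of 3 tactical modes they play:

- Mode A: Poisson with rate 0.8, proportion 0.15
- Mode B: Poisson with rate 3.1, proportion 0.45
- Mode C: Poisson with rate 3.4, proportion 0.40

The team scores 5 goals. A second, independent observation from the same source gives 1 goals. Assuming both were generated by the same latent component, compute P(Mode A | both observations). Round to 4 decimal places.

P(component k | x) = P(Z=k)·f_k(x) / marginal(x), where marginal(x) = Σ_j P(Z=j)·f_j(x).
Since both observations come from the same component, the likelihood for component k is f_k(x₁)·f_k(x₂).
  p_A = [e^(−0.8)·0.8^5/5! = 0.00122697] × [0.359463] = 0.00044105
  p_B = [e^(−3.1)·3.1^5/5! = 0.107477] × [0.139653] = 0.0150094
  p_C = [e^(−3.4)·3.4^5/5! = 0.126361] × [0.113469] = 0.014338
Weight by the priors:
  P(Z=A)·p_A = 0.15 × 0.00044105 = 6.61575e-05
  P(Z=B)·p_B = 0.45 × 0.0150094 = 0.00675423
  P(Z=C)·p_C = 0.40 × 0.014338 = 0.00573522
Denominator: 6.61575e-05 + 0.00675423 + 0.00573522 = 0.0125556
Responsibility of Mode A: 6.61575e-05 / 0.0125556 ≈ 0.0053

0.0053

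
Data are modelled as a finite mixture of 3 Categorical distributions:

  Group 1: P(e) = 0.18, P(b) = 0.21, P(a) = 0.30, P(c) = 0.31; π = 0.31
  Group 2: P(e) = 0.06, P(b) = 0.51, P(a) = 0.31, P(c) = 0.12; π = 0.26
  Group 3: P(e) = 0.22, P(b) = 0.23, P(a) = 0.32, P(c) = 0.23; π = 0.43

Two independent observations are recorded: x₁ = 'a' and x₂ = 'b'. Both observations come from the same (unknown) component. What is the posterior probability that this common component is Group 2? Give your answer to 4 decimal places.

P(component k | x) = P(Z=k)·f_k(x) / marginal(x), where marginal(x) = Σ_j P(Z=j)·f_j(x).
Since both observations come from the same component, the likelihood for component k is f_k(x₁)·f_k(x₂).
  p_1 = [P(a | comp) = 0.30] × [0.21] = 0.063
  p_2 = [P(a | comp) = 0.31] × [0.51] = 0.1581
  p_3 = [P(a | comp) = 0.32] × [0.23] = 0.0736
Unnormalised posteriors:
  P(Z=1)·p_1 = 0.31 × 0.063 = 0.01953
  P(Z=2)·p_2 = 0.26 × 0.1581 = 0.041106
  P(Z=3)·p_3 = 0.43 × 0.0736 = 0.031648
Evidence: 0.01953 + 0.041106 + 0.031648 = 0.092284
Responsibility of Group 2: 0.041106 / 0.092284 ≈ 0.4454

0.4454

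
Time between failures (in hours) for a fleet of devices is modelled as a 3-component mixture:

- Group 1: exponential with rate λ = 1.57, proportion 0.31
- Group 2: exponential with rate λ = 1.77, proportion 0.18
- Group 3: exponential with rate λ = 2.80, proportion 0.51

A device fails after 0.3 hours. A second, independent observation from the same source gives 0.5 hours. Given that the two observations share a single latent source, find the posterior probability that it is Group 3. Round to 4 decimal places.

0.5456

The responsibility of component k is π_k f_k(x) divided by Σ_j π_j f_j(x).
Since both observations come from the same component, the likelihood for component k is f_k(x₁)·f_k(x₂).
  p_1 = [1.57·e^(−1.57·0.3) = 1.57·e^(−0.4710) = 0.980273] × [0.716108] = 0.701981
  p_2 = [1.77·e^(−1.77·0.3) = 1.77·e^(−0.5310) = 1.04079] × [0.730504] = 0.760301
  p_3 = [2.80·e^(−2.80·0.3) = 2.80·e^(−0.8400) = 1.20879] × [0.690471] = 0.834635
Prior × likelihood for each component:
  π_1·p_1 = 0.31 × 0.701981 = 0.217614
  π_2·p_2 = 0.18 × 0.760301 = 0.136854
  π_3·p_3 = 0.51 × 0.834635 = 0.425664
Evidence: 0.217614 + 0.136854 + 0.425664 = 0.780132
P(Group 3 | x₁,x₂) = 0.425664 / 0.780132 ≈ 0.5456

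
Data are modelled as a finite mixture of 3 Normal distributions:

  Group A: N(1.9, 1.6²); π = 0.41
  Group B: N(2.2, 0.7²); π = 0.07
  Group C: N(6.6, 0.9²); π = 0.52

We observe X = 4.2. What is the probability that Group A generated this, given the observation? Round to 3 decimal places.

0.834

The responsibility of component k is π_k f_k(x) divided by Σ_j π_j f_j(x).
Evaluate each component's likelihood at the observed value:
  p_A = (1/(1.6·√(2π)))·exp(−(4.2−1.9)²/(2·1.6²)) = 0.249339·exp(-1.03320) = 0.0887311
  p_B = (1/(0.7·√(2π)))·exp(−(4.2−2.2)²/(2·0.7²)) = 0.569918·exp(-4.08163) = 0.00962014
  p_C = (1/(0.9·√(2π)))·exp(−(4.2−6.6)²/(2·0.9²)) = 0.443269·exp(-3.55556) = 0.0126622
Prior × likelihood for each component:
  π_A·p_A = 0.41 × 0.0887311 = 0.0363797
  π_B·p_B = 0.07 × 0.00962014 = 0.00067341
  π_C·p_C = 0.52 × 0.0126622 = 0.00658435
Sum: 0.0363797 + 0.00067341 + 0.00658435 = 0.0436375
P(Group A | 4.2) = 0.0363797 / 0.0436375 ≈ 0.834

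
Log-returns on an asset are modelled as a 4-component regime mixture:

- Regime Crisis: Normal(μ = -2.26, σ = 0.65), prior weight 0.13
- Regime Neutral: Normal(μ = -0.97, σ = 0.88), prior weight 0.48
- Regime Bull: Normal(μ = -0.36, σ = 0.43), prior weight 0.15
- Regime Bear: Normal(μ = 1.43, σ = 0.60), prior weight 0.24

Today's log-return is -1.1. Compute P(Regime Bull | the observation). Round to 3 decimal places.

0.120

P(component k | x) = π_k·f_k(x) / marginal(x), where marginal(x) = Σ_j π_j·f_j(x).
Normal densities:
  L_Crisis = 0.124858
  L_Neutral = 0.448424
  L_Bull = 0.211027
  L_Bear = 9.15842e-05
Prior × likelihood for each component:
  π_Crisis·L_Crisis = 0.13 × 0.124858 = 0.0162315
  π_Neutral·L_Neutral = 0.48 × 0.448424 = 0.215243
  π_Bull·L_Bull = 0.15 × 0.211027 = 0.0316541
  π_Bear·L_Bear = 0.24 × 9.15842e-05 = 2.19802e-05
Normaliser: 0.0162315 + 0.215243 + 0.0316541 + 2.19802e-05 = 0.263151
P(Regime Bull | x) = 0.0316541 / 0.263151 ≈ 0.120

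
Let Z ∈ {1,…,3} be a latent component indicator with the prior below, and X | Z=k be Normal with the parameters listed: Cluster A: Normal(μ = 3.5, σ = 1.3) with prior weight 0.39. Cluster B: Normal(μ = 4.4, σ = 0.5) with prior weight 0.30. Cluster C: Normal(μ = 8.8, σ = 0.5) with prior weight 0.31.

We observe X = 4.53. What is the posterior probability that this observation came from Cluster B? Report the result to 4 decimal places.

0.7258

P(component k | x) = π_k·f_k(x) / marginal(x), where marginal(x) = Σ_j π_j·f_j(x).
Evaluate each component's likelihood at the observed value:
  L_A = 0.224209
  L_B = 0.771367
  L_C = 1.16157e-16
Prior × likelihood for each component:
  π_A·L_A = 0.39 × 0.224209 = 0.0874413
  π_B·L_B = 0.30 × 0.771367 = 0.23141
  π_C·L_C = 0.31 × 1.16157e-16 = 3.60086e-17
Normaliser: 0.0874413 + 0.23141 + 3.60086e-17 = 0.318851
So the posterior for Cluster B is 0.23141 / 0.318851 ≈ 0.7258.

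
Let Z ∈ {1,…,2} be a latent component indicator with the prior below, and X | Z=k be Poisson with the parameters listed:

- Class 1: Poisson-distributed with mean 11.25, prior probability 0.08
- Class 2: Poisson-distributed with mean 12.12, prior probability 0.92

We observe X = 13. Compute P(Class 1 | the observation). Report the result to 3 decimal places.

0.073

Apply Bayes' rule: the posterior for each component is proportional to its prior times its likelihood at x.
Component likelihoods at x = 13:
  L_1 = e^(−11.25)·11.25^13/13! = 0.0965805
  L_2 = e^(−12.12)·12.12^13/13! = 0.106563
Prior × likelihood for each component:
  π_1·L_1 = 0.08 × 0.0965805 = 0.00772644
  π_2·L_2 = 0.92 × 0.106563 = 0.0980375
Evidence: 0.00772644 + 0.0980375 = 0.105764
So the posterior for Class 1 is 0.00772644 / 0.105764 ≈ 0.073.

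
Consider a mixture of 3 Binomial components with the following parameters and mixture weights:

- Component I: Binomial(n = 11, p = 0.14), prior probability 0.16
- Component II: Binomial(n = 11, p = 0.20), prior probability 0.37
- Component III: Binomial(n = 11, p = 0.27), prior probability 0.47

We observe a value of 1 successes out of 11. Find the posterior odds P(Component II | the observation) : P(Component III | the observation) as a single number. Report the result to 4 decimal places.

1.4569

The posterior odds equal the prior odds times the likelihood ratio: (w_i/w_j)·(f_i(x)/f_j(x)).
Binomial probabilities:
  L_I = C(11,1)·0.14^1·0.86^10 = 11·0.14·0.221302 = 0.340804
  L_II = C(11,1)·0.20^1·0.80^10 = 11·0.2·0.107374 = 0.236223
  L_III = C(11,1)·0.27^1·0.73^10 = 11·0.27·0.0429763 = 0.127639
Odds = (0.37/0.47) × (0.236223/0.127639) = 0.787234 × 1.85071 ≈ 1.4569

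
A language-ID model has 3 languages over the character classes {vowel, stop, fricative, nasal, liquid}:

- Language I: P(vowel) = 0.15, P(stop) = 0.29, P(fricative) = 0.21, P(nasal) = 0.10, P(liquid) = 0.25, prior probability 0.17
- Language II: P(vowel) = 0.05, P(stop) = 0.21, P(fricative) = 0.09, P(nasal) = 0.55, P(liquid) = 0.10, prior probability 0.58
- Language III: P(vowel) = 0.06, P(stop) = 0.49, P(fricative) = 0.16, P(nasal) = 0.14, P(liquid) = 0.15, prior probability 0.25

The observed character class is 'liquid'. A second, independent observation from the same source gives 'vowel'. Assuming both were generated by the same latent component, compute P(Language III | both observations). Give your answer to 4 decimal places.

Apply Bayes' rule: the posterior for each component is proportional to its prior times its likelihood at x.
Since both observations come from the same component, the likelihood for component k is f_k(x₁)·f_k(x₂).
  p_I = [P(liquid | comp) = 0.25] × [0.15] = 0.0375
  p_II = [P(liquid | comp) = 0.10] × [0.05] = 0.005
  p_III = [P(liquid | comp) = 0.15] × [0.06] = 0.009
Unnormalised posteriors:
  w_I·p_I = 0.17 × 0.0375 = 0.006375
  w_II·p_II = 0.58 × 0.005 = 0.0029
  w_III·p_III = 0.25 × 0.009 = 0.00225
Evidence: 0.006375 + 0.0029 + 0.00225 = 0.011525
So the posterior for Language III is 0.00225 / 0.011525 ≈ 0.1952.

0.1952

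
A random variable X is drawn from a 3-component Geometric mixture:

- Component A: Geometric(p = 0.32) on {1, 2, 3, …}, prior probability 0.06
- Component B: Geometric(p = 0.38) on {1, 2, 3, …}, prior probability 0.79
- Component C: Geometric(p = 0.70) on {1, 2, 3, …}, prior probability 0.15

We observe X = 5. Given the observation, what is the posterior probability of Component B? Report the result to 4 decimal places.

The responsibility of component k is π_k f_k(x) divided by Σ_j π_j f_j(x).
Evaluate each component's likelihood at the observed value:
  L_A = 0.32·(1−0.32)^4 = 0.32·0.213814 = 0.0684204
  L_B = 0.38·(1−0.38)^4 = 0.38·0.147763 = 0.0561501
  L_C = 0.70·(1−0.70)^4 = 0.70·0.0081 = 0.00567
Unnormalised posteriors:
  π_A·L_A = 0.06 × 0.0684204 = 0.00410522
  π_B·L_B = 0.79 × 0.0561501 = 0.0443586
  π_C·L_C = 0.15 × 0.00567 = 0.0008505
Normaliser: 0.00410522 + 0.0443586 + 0.0008505 = 0.0493143
P(Component B | the observation) = 0.0443586 / 0.0493143 ≈ 0.8995

0.8995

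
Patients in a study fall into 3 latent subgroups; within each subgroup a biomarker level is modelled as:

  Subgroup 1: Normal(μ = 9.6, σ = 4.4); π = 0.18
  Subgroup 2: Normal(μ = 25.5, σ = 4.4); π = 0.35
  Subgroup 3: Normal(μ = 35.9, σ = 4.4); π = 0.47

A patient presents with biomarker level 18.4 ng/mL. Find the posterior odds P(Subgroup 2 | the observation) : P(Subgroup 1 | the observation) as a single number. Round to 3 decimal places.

Only the two components matter; the odds are (P(Z=i) f_i(x)) / (P(Z=j) f_j(x)).
Component likelihoods at x = 18.4 ng/mL:
  f_1 = (1/(4.4·√(2π)))·exp(−(18.4−9.6)²/(2·4.4²)) = 0.090669·exp(-2.00000) = 0.0122707
  f_2 = (1/(4.4·√(2π)))·exp(−(18.4−25.5)²/(2·4.4²)) = 0.090669·exp(-1.30191) = 0.0246629
  f_3 = (1/(4.4·√(2π)))·exp(−(18.4−35.9)²/(2·4.4²)) = 0.090669·exp(-7.90935) = 3.3302e-05
Odds = (0.35/0.18) × (0.0246629/0.0122707) = 1.94444 × 2.00991 ≈ 3.908

3.908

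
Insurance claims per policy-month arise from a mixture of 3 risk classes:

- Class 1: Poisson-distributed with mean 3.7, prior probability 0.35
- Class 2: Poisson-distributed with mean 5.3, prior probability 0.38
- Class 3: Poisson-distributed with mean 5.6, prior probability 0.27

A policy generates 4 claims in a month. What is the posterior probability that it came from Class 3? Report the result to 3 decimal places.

The responsibility of component k is w_k f_k(x) divided by Σ_j w_j f_j(x).
Evaluate each component's likelihood at the observed value:
  L_1 = 0.193066
  L_2 = 0.164109
  L_3 = 0.151528
Unnormalised posteriors:
  w_1·L_1 = 0.35 × 0.193066 = 0.0675731
  w_2·L_2 = 0.38 × 0.164109 = 0.0623613
  w_3·L_3 = 0.27 × 0.151528 = 0.0409125
Marginal: 0.0675731 + 0.0623613 + 0.0409125 = 0.170847
So the posterior for Class 3 is 0.0409125 / 0.170847 ≈ 0.239.

0.239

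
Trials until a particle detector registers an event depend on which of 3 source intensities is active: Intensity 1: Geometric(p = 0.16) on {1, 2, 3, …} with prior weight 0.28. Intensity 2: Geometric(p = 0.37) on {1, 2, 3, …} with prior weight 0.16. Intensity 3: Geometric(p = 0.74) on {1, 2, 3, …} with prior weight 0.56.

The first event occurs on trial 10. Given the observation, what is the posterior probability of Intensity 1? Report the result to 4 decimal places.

The responsibility of component k is π_k f_k(x) divided by Σ_j π_j f_j(x).
Component likelihoods at x = 10:
  L_1 = 0.16·(1−0.16)^9 = 0.16·0.208216 = 0.0333145
  L_2 = 0.37·(1−0.37)^9 = 0.37·0.0156338 = 0.00578451
  L_3 = 0.74·(1−0.74)^9 = 0.74·5.4295e-06 = 4.01783e-06
Weight by the priors:
  π_1·L_1 = 0.28 × 0.0333145 = 0.00932807
  π_2·L_2 = 0.16 × 0.00578451 = 0.000925522
  π_3·L_3 = 0.56 × 4.01783e-06 = 2.24999e-06
Normaliser: 0.00932807 + 0.000925522 + 2.24999e-06 = 0.0102558
Responsibility of Intensity 1: 0.00932807 / 0.0102558 ≈ 0.9095

0.9095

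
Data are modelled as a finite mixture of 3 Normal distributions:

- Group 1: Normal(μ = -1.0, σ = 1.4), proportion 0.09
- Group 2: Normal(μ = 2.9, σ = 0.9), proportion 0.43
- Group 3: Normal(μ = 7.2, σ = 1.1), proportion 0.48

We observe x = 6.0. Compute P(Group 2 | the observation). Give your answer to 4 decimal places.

Posterior ∝ prior × likelihood, so P(k | x) ∝ π_k f_k(x); normalise over all components.
Normal densities:
  p_1 = (1/(1.4·√(2π)))·exp(−(6.0−-1.0)²/(2·1.4²)) = 0.284959·exp(-12.50000) = 1.06194e-06
  p_2 = (1/(0.9·√(2π)))·exp(−(6.0−2.9)²/(2·0.9²)) = 0.443269·exp(-5.93210) = 0.00117595
  p_3 = (1/(1.1·√(2π)))·exp(−(6.0−7.2)²/(2·1.1²)) = 0.362675·exp(-0.59504) = 0.20003
Weight by the priors:
  π_1·p_1 = 0.09 × 1.06194e-06 = 9.55748e-08
  π_2·p_2 = 0.43 × 0.00117595 = 0.00050566
  π_3·p_3 = 0.48 × 0.20003 = 0.0960142
Sum: 9.55748e-08 + 0.00050566 + 0.0960142 = 0.09652
P(Group 2 | x) = 0.00050566 / 0.09652 ≈ 0.0052

0.0052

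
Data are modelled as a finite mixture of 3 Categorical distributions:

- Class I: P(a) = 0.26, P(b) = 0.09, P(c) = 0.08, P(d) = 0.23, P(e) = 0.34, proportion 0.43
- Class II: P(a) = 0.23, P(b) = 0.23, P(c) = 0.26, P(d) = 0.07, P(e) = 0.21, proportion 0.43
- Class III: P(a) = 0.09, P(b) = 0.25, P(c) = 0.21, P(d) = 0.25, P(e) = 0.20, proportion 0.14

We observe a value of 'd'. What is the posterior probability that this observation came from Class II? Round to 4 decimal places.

0.1835

Apply Bayes' rule: the posterior for each component is proportional to its prior times its likelihood at x.
Categorical probabilities:
  p_I = P(d | comp) = 0.23
  p_II = P(d | comp) = 0.07
  p_III = P(d | comp) = 0.25
Prior × likelihood for each component:
  π_I·p_I = 0.43 × 0.23 = 0.0989
  π_II·p_II = 0.43 × 0.07 = 0.0301
  π_III·p_III = 0.14 × 0.25 = 0.035
Denominator: 0.0989 + 0.0301 + 0.035 = 0.164
P(Class II | the observation) ≈ 0.1835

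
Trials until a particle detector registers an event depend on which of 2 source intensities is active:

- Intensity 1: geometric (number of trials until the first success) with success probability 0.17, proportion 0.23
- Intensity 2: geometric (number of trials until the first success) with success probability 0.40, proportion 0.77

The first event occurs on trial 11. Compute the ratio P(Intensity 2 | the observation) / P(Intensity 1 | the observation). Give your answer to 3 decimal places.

Since P(k|x) ∝ π_k f_k(x), the posterior odds are π_i f_i(x) / (π_j f_j(x)).
Geometric probabilities:
  f_1 = 0.17·(1−0.17)^10 = 0.17·0.15516 = 0.0263773
  f_2 = 0.40·(1−0.40)^10 = 0.40·0.00604662 = 0.00241865
Odds = (0.77/0.23) × (0.00241865/0.0263773) = 3.34783 × 0.0916944 ≈ 0.307

0.307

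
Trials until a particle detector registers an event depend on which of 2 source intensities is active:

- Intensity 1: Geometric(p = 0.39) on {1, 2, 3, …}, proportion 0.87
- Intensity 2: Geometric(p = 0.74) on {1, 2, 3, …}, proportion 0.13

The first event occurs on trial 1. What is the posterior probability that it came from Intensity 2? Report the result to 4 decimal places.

0.2209

The responsibility of component k is w_k f_k(x) divided by Σ_j w_j f_j(x).
Geometric probabilities:
  p_1 = 0.39·(1−0.39)^0 = 0.39·1 = 0.39
  p_2 = 0.74·(1−0.74)^0 = 0.74·1 = 0.74
Weight by the priors:
  w_1·p_1 = 0.87 × 0.39 = 0.3393
  w_2·p_2 = 0.13 × 0.74 = 0.0962
Evidence: 0.3393 + 0.0962 = 0.4355
P(Intensity 2 | 1) = 0.0962 / 0.4355 ≈ 0.2209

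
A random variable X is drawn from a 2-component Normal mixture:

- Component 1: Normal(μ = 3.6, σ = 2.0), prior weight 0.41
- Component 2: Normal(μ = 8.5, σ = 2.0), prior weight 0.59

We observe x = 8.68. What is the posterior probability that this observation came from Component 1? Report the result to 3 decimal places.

The responsibility of component k is P(Z=k) f_k(x) divided by Σ_j P(Z=j) f_j(x).
Evaluate each component's likelihood at the observed value:
  p_1 = (1/(2.0·√(2π)))·exp(−(8.68−3.6)²/(2·2.0²)) = 0.199471·exp(-3.22580) = 0.00792379
  p_2 = (1/(2.0·√(2π)))·exp(−(8.68−8.5)²/(2·2.0²)) = 0.199471·exp(-0.00405) = 0.198665
Prior × likelihood for each component:
  P(Z=1)·p_1 = 0.41 × 0.00792379 = 0.00324875
  P(Z=2)·p_2 = 0.59 × 0.198665 = 0.117212
Normaliser: 0.00324875 + 0.117212 = 0.120461
So the posterior for Component 1 is 0.00324875 / 0.120461 ≈ 0.027.

0.027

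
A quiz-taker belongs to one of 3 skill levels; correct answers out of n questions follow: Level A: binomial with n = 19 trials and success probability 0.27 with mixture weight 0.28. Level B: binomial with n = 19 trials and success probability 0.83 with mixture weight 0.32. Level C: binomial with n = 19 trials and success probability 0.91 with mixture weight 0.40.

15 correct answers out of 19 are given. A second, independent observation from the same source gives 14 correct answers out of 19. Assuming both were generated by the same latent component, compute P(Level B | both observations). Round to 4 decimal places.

0.9444

Apply Bayes' rule: the posterior for each component is proportional to its prior times its likelihood at x.
Since both observations come from the same component, the likelihood for component k is f_k(x₁)·f_k(x₂).
  f_A = [3.25186e-06] × [2.63762e-05] = 8.57716e-11
  f_B = [0.197857] × [0.121575] = 0.0240544
  f_C = [0.061798] × [0.0183357] = 0.00113311
Unnormalised posteriors:
  P(Z=A)·f_A = 0.28 × 8.57716e-11 = 2.40161e-11
  P(Z=B)·f_B = 0.32 × 0.0240544 = 0.00769739
  P(Z=C)·f_C = 0.40 × 0.00113311 = 0.000453244
Evidence: 2.40161e-11 + 0.00769739 + 0.000453244 = 0.00815064
P(Level B | x₁, x₂) ≈ 0.9444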